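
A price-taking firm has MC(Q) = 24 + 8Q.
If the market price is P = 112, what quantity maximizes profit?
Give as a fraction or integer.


In perfect competition, profit is maximized where P = MC.
112 = 24 + 8Q
88 = 8Q
Q* = 88/8 = 11

11


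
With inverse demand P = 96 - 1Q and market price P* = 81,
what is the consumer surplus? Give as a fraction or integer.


Maximum willingness to pay (at Q=0): P_max = 96
Quantity demanded at P* = 81:
Q* = (96 - 81)/1 = 15
CS = (1/2) * Q* * (P_max - P*)
CS = (1/2) * 15 * (96 - 81)
CS = (1/2) * 15 * 15 = 225/2

225/2


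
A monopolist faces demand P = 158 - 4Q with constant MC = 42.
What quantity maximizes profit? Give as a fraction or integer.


TR = P*Q = (158 - 4Q)Q = 158Q - 4Q^2
MR = dTR/dQ = 158 - 8Q
Set MR = MC:
158 - 8Q = 42
116 = 8Q
Q* = 116/8 = 29/2

29/2


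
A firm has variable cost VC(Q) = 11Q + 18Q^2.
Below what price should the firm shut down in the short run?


AVC(Q) = VC(Q)/Q = 11 + 18Q
AVC is increasing in Q, so minimum AVC is at Q -> 0+.
Min AVC = 11
The firm should shut down if P < 11.

11


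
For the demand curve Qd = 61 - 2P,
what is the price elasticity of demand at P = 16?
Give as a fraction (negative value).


dQ/dP = -2
At P = 16: Q = 61 - 2*16 = 29
E = (dQ/dP)(P/Q) = (-2)(16/29) = -32/29

-32/29


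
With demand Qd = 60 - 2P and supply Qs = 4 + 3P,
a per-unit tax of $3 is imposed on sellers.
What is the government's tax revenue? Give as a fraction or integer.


With tax on sellers, new supply: Qs' = 4 + 3(P - 3)
= 3P - 5
New equilibrium quantity:
Q_new = 34
Tax revenue = tax * Q_new = 3 * 34 = 102

102


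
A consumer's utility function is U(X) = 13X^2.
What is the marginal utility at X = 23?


MU = dU/dX = 13*2*X^(2-1)
MU = 26*X^1
At X = 23:
MU = 26 * 23^1
MU = 26 * 23 = 598

598


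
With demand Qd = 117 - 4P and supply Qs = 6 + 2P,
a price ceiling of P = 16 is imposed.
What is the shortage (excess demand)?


At P = 16:
Qd = 117 - 4*16 = 53
Qs = 6 + 2*16 = 38
Shortage = Qd - Qs = 53 - 38 = 15

15


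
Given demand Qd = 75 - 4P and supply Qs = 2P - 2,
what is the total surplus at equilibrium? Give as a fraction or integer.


Find equilibrium: 75 - 4P = 2P - 2
75 + 2 = 6P
P* = 77/6 = 77/6
Q* = 2*77/6 - 2 = 71/3
Inverse demand: P = 75/4 - Q/4, so P_max = 75/4
Inverse supply: P = 1 + Q/2, so P_min = 1
CS = (1/2) * 71/3 * (75/4 - 77/6) = 5041/72
PS = (1/2) * 71/3 * (77/6 - 1) = 5041/36
TS = CS + PS = 5041/72 + 5041/36 = 5041/24

5041/24


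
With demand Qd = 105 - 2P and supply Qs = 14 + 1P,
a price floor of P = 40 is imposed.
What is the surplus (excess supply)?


At P = 40:
Qd = 105 - 2*40 = 25
Qs = 14 + 1*40 = 54
Surplus = Qs - Qd = 54 - 25 = 29

29


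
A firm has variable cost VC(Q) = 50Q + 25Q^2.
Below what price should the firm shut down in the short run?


AVC(Q) = VC(Q)/Q = 50 + 25Q
AVC is increasing in Q, so minimum AVC is at Q -> 0+.
Min AVC = 50
The firm should shut down if P < 50.

50


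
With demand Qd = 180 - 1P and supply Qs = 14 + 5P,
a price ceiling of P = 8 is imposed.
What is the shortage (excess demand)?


At P = 8:
Qd = 180 - 1*8 = 172
Qs = 14 + 5*8 = 54
Shortage = Qd - Qs = 172 - 54 = 118

118


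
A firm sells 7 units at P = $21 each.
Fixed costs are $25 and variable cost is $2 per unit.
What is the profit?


Total Revenue = P * Q = 21 * 7 = $147
Total Cost = FC + VC*Q = 25 + 2*7 = $39
Profit = TR - TC = 147 - 39 = $108

$108


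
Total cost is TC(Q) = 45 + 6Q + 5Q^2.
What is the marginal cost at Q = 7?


MC = dTC/dQ = 6 + 2*5*Q
At Q = 7:
MC = 6 + 10*7
MC = 6 + 70 = 76

76


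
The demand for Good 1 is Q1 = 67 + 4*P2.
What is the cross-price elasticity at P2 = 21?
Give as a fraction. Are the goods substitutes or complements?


dQ1/dP2 = 4
At P2 = 21: Q1 = 67 + 4*21 = 151
Exy = (dQ1/dP2)(P2/Q1) = 4 * 21 / 151 = 84/151
Since Exy > 0, the goods are substitutes.

84/151 (substitutes)


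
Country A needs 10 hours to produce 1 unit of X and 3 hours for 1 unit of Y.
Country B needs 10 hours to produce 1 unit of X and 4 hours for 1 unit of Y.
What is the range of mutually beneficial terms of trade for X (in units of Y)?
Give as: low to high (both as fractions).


Opportunity cost of X for Country A = hours_X / hours_Y = 10/3 = 10/3 units of Y
Opportunity cost of X for Country B = hours_X / hours_Y = 10/4 = 5/2 units of Y
Terms of trade must be between the two opportunity costs.
Range: 5/2 to 10/3

5/2 to 10/3


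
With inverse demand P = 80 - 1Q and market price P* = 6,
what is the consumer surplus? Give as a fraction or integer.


Maximum willingness to pay (at Q=0): P_max = 80
Quantity demanded at P* = 6:
Q* = (80 - 6)/1 = 74
CS = (1/2) * Q* * (P_max - P*)
CS = (1/2) * 74 * (80 - 6)
CS = (1/2) * 74 * 74 = 2738

2738


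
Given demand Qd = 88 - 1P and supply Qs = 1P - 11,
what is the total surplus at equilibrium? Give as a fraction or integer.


Find equilibrium: 88 - 1P = 1P - 11
88 + 11 = 2P
P* = 99/2 = 99/2
Q* = 1*99/2 - 11 = 77/2
Inverse demand: P = 88 - Q/1, so P_max = 88
Inverse supply: P = 11 + Q/1, so P_min = 11
CS = (1/2) * 77/2 * (88 - 99/2) = 5929/8
PS = (1/2) * 77/2 * (99/2 - 11) = 5929/8
TS = CS + PS = 5929/8 + 5929/8 = 5929/4

5929/4


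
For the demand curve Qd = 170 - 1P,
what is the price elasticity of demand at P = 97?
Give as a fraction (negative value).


dQ/dP = -1
At P = 97: Q = 170 - 1*97 = 73
E = (dQ/dP)(P/Q) = (-1)(97/73) = -97/73

-97/73


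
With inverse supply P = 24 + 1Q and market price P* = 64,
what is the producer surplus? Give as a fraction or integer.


Minimum supply price (at Q=0): P_min = 24
Quantity supplied at P* = 64:
Q* = (64 - 24)/1 = 40
PS = (1/2) * Q* * (P* - P_min)
PS = (1/2) * 40 * (64 - 24)
PS = (1/2) * 40 * 40 = 800

800


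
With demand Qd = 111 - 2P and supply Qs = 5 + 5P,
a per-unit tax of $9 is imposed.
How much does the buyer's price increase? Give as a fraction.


With a per-unit tax, the buyer's price increase depends on relative slopes.
Supply slope: d = 5, Demand slope: b = 2
Buyer's price increase = d * tax / (b + d)
= 5 * 9 / (2 + 5)
= 45 / 7 = 45/7

45/7


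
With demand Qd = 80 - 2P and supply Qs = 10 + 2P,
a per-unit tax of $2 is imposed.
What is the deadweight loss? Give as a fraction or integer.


Pre-tax equilibrium quantity: Q* = 45
Post-tax equilibrium quantity: Q_tax = 43
Reduction in quantity: Q* - Q_tax = 2
DWL = (1/2) * tax * (Q* - Q_tax)
DWL = (1/2) * 2 * 2 = 2

2


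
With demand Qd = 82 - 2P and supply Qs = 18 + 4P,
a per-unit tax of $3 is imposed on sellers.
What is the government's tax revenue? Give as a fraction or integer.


With tax on sellers, new supply: Qs' = 18 + 4(P - 3)
= 6 + 4P
New equilibrium quantity:
Q_new = 170/3
Tax revenue = tax * Q_new = 3 * 170/3 = 170

170


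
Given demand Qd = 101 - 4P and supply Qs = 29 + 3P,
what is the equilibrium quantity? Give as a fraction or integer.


First find equilibrium price:
101 - 4P = 29 + 3P
P* = 72/7 = 72/7
Then substitute into demand:
Q* = 101 - 4 * 72/7 = 419/7

419/7


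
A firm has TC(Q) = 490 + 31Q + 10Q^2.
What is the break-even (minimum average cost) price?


AC(Q) = 490/Q + 31 + 10Q
To minimize: dAC/dQ = -490/Q^2 + 10 = 0
Q^2 = 490/10 = 49
Q* = 7
Min AC = 490/7 + 31 + 10*7
Min AC = 70 + 31 + 70 = 171

171


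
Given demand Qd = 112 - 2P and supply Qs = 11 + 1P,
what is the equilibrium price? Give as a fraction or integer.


At equilibrium, Qd = Qs.
112 - 2P = 11 + 1P
112 - 11 = 2P + 1P
101 = 3P
P* = 101/3 = 101/3

101/3


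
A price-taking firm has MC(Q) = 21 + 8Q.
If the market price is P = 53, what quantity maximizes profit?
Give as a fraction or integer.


In perfect competition, profit is maximized where P = MC.
53 = 21 + 8Q
32 = 8Q
Q* = 32/8 = 4

4


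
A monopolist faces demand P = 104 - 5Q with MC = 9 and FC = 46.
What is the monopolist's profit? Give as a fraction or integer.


MR = MC: 104 - 10Q = 9
Q* = 19/2
P* = 104 - 5*19/2 = 113/2
Profit = (P* - MC)*Q* - FC
= (113/2 - 9)*19/2 - 46
= 95/2*19/2 - 46
= 1805/4 - 46 = 1621/4

1621/4


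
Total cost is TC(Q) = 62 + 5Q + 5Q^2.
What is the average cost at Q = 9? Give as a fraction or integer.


TC(9) = 62 + 5*9 + 5*9^2
TC(9) = 62 + 45 + 405 = 512
AC = TC/Q = 512/9 = 512/9

512/9


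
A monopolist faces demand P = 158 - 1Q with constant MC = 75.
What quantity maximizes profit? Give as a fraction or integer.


TR = P*Q = (158 - 1Q)Q = 158Q - 1Q^2
MR = dTR/dQ = 158 - 2Q
Set MR = MC:
158 - 2Q = 75
83 = 2Q
Q* = 83/2 = 83/2

83/2


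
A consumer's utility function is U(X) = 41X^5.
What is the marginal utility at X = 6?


MU = dU/dX = 41*5*X^(5-1)
MU = 205*X^4
At X = 6:
MU = 205 * 6^4
MU = 205 * 1296 = 265680

265680


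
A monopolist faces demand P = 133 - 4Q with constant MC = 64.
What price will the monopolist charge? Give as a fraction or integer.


MR = 133 - 8Q
Set MR = MC: 133 - 8Q = 64
Q* = 69/8
Substitute into demand:
P* = 133 - 4*69/8 = 197/2

197/2


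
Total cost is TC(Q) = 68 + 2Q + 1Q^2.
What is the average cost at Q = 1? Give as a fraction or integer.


TC(1) = 68 + 2*1 + 1*1^2
TC(1) = 68 + 2 + 1 = 71
AC = TC/Q = 71/1 = 71

71


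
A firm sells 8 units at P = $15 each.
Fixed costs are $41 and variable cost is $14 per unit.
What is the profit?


Total Revenue = P * Q = 15 * 8 = $120
Total Cost = FC + VC*Q = 41 + 14*8 = $153
Profit = TR - TC = 120 - 153 = $-33

$-33


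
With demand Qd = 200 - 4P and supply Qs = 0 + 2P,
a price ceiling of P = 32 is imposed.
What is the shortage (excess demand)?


At P = 32:
Qd = 200 - 4*32 = 72
Qs = 0 + 2*32 = 64
Shortage = Qd - Qs = 72 - 64 = 8

8


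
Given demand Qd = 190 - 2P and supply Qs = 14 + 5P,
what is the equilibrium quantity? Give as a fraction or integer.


First find equilibrium price:
190 - 2P = 14 + 5P
P* = 176/7 = 176/7
Then substitute into demand:
Q* = 190 - 2 * 176/7 = 978/7

978/7


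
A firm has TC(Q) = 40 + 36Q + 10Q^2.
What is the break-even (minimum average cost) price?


AC(Q) = 40/Q + 36 + 10Q
To minimize: dAC/dQ = -40/Q^2 + 10 = 0
Q^2 = 40/10 = 4
Q* = 2
Min AC = 40/2 + 36 + 10*2
Min AC = 20 + 36 + 20 = 76

76


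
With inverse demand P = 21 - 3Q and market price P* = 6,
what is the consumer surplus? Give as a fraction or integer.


Maximum willingness to pay (at Q=0): P_max = 21
Quantity demanded at P* = 6:
Q* = (21 - 6)/3 = 5
CS = (1/2) * Q* * (P_max - P*)
CS = (1/2) * 5 * (21 - 6)
CS = (1/2) * 5 * 15 = 75/2

75/2


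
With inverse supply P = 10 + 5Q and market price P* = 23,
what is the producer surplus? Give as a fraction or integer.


Minimum supply price (at Q=0): P_min = 10
Quantity supplied at P* = 23:
Q* = (23 - 10)/5 = 13/5
PS = (1/2) * Q* * (P* - P_min)
PS = (1/2) * 13/5 * (23 - 10)
PS = (1/2) * 13/5 * 13 = 169/10

169/10


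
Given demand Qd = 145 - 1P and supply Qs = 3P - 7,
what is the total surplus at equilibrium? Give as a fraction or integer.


Find equilibrium: 145 - 1P = 3P - 7
145 + 7 = 4P
P* = 152/4 = 38
Q* = 3*38 - 7 = 107
Inverse demand: P = 145 - Q/1, so P_max = 145
Inverse supply: P = 7/3 + Q/3, so P_min = 7/3
CS = (1/2) * 107 * (145 - 38) = 11449/2
PS = (1/2) * 107 * (38 - 7/3) = 11449/6
TS = CS + PS = 11449/2 + 11449/6 = 22898/3

22898/3


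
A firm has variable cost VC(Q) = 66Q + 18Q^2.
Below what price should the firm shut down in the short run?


AVC(Q) = VC(Q)/Q = 66 + 18Q
AVC is increasing in Q, so minimum AVC is at Q -> 0+.
Min AVC = 66
The firm should shut down if P < 66.

66


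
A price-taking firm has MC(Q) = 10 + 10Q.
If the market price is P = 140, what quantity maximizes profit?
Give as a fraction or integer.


In perfect competition, profit is maximized where P = MC.
140 = 10 + 10Q
130 = 10Q
Q* = 130/10 = 13

13


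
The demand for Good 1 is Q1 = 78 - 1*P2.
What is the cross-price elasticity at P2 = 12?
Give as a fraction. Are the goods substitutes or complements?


dQ1/dP2 = -1
At P2 = 12: Q1 = 78 - 1*12 = 66
Exy = (dQ1/dP2)(P2/Q1) = -1 * 12 / 66 = -2/11
Since Exy < 0, the goods are complements.

-2/11 (complements)


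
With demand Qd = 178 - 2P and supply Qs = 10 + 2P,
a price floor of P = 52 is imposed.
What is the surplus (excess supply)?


At P = 52:
Qd = 178 - 2*52 = 74
Qs = 10 + 2*52 = 114
Surplus = Qs - Qd = 114 - 74 = 40

40


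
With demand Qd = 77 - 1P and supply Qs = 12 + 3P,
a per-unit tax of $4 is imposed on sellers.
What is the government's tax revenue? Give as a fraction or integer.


With tax on sellers, new supply: Qs' = 12 + 3(P - 4)
= 0 + 3P
New equilibrium quantity:
Q_new = 231/4
Tax revenue = tax * Q_new = 4 * 231/4 = 231

231


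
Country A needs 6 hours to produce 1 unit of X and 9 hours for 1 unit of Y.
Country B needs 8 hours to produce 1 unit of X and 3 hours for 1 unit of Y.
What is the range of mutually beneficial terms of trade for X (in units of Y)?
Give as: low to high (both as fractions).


Opportunity cost of X for Country A = hours_X / hours_Y = 6/9 = 2/3 units of Y
Opportunity cost of X for Country B = hours_X / hours_Y = 8/3 = 8/3 units of Y
Terms of trade must be between the two opportunity costs.
Range: 2/3 to 8/3

2/3 to 8/3


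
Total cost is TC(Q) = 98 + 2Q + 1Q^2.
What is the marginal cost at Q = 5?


MC = dTC/dQ = 2 + 2*1*Q
At Q = 5:
MC = 2 + 2*5
MC = 2 + 10 = 12

12


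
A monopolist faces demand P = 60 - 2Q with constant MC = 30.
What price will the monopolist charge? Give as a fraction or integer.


MR = 60 - 4Q
Set MR = MC: 60 - 4Q = 30
Q* = 15/2
Substitute into demand:
P* = 60 - 2*15/2 = 45

45


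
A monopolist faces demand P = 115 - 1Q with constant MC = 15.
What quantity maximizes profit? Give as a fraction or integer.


TR = P*Q = (115 - 1Q)Q = 115Q - 1Q^2
MR = dTR/dQ = 115 - 2Q
Set MR = MC:
115 - 2Q = 15
100 = 2Q
Q* = 100/2 = 50

50


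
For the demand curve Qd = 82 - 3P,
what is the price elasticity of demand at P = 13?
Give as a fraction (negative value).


dQ/dP = -3
At P = 13: Q = 82 - 3*13 = 43
E = (dQ/dP)(P/Q) = (-3)(13/43) = -39/43

-39/43


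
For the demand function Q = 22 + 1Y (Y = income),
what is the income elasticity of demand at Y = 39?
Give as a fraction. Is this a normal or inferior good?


dQ/dY = 1
At Y = 39: Q = 22 + 1*39 = 61
Ey = (dQ/dY)(Y/Q) = 1 * 39 / 61 = 39/61
Since Ey > 0, this is a normal good.

39/61 (normal good)


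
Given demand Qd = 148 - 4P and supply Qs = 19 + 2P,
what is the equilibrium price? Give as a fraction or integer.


At equilibrium, Qd = Qs.
148 - 4P = 19 + 2P
148 - 19 = 4P + 2P
129 = 6P
P* = 129/6 = 43/2

43/2


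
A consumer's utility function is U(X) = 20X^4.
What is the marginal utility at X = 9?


MU = dU/dX = 20*4*X^(4-1)
MU = 80*X^3
At X = 9:
MU = 80 * 9^3
MU = 80 * 729 = 58320

58320


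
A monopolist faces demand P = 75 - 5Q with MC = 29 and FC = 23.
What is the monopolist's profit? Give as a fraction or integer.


MR = MC: 75 - 10Q = 29
Q* = 23/5
P* = 75 - 5*23/5 = 52
Profit = (P* - MC)*Q* - FC
= (52 - 29)*23/5 - 23
= 23*23/5 - 23
= 529/5 - 23 = 414/5

414/5


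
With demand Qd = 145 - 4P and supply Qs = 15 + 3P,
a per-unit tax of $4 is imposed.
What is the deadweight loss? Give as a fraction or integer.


Pre-tax equilibrium quantity: Q* = 495/7
Post-tax equilibrium quantity: Q_tax = 447/7
Reduction in quantity: Q* - Q_tax = 48/7
DWL = (1/2) * tax * (Q* - Q_tax)
DWL = (1/2) * 4 * 48/7 = 96/7

96/7


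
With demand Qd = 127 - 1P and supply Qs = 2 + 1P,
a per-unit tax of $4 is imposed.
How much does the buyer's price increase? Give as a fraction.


With a per-unit tax, the buyer's price increase depends on relative slopes.
Supply slope: d = 1, Demand slope: b = 1
Buyer's price increase = d * tax / (b + d)
= 1 * 4 / (1 + 1)
= 4 / 2 = 2

2


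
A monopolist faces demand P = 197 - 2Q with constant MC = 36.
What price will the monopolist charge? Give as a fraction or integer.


MR = 197 - 4Q
Set MR = MC: 197 - 4Q = 36
Q* = 161/4
Substitute into demand:
P* = 197 - 2*161/4 = 233/2

233/2


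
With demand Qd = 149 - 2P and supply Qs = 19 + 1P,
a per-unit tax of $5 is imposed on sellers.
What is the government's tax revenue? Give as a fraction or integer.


With tax on sellers, new supply: Qs' = 19 + 1(P - 5)
= 14 + 1P
New equilibrium quantity:
Q_new = 59
Tax revenue = tax * Q_new = 5 * 59 = 295

295


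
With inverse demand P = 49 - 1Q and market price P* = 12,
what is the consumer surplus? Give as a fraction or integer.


Maximum willingness to pay (at Q=0): P_max = 49
Quantity demanded at P* = 12:
Q* = (49 - 12)/1 = 37
CS = (1/2) * Q* * (P_max - P*)
CS = (1/2) * 37 * (49 - 12)
CS = (1/2) * 37 * 37 = 1369/2

1369/2


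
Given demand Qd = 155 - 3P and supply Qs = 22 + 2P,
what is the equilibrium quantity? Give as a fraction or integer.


First find equilibrium price:
155 - 3P = 22 + 2P
P* = 133/5 = 133/5
Then substitute into demand:
Q* = 155 - 3 * 133/5 = 376/5

376/5


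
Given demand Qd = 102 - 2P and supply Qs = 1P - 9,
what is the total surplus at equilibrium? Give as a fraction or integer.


Find equilibrium: 102 - 2P = 1P - 9
102 + 9 = 3P
P* = 111/3 = 37
Q* = 1*37 - 9 = 28
Inverse demand: P = 51 - Q/2, so P_max = 51
Inverse supply: P = 9 + Q/1, so P_min = 9
CS = (1/2) * 28 * (51 - 37) = 196
PS = (1/2) * 28 * (37 - 9) = 392
TS = CS + PS = 196 + 392 = 588

588


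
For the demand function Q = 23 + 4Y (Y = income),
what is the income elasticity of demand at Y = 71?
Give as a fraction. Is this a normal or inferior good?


dQ/dY = 4
At Y = 71: Q = 23 + 4*71 = 307
Ey = (dQ/dY)(Y/Q) = 4 * 71 / 307 = 284/307
Since Ey > 0, this is a normal good.

284/307 (normal good)


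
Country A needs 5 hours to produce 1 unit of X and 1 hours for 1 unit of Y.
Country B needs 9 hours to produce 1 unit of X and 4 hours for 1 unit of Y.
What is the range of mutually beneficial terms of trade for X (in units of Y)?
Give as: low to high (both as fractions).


Opportunity cost of X for Country A = hours_X / hours_Y = 5/1 = 5 units of Y
Opportunity cost of X for Country B = hours_X / hours_Y = 9/4 = 9/4 units of Y
Terms of trade must be between the two opportunity costs.
Range: 9/4 to 5

9/4 to 5


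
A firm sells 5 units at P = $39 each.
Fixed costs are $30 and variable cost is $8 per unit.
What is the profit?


Total Revenue = P * Q = 39 * 5 = $195
Total Cost = FC + VC*Q = 30 + 8*5 = $70
Profit = TR - TC = 195 - 70 = $125

$125


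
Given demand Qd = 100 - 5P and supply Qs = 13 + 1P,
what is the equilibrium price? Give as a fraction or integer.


At equilibrium, Qd = Qs.
100 - 5P = 13 + 1P
100 - 13 = 5P + 1P
87 = 6P
P* = 87/6 = 29/2

29/2


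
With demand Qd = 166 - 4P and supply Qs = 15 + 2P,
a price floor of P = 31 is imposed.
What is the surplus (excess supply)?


At P = 31:
Qd = 166 - 4*31 = 42
Qs = 15 + 2*31 = 77
Surplus = Qs - Qd = 77 - 42 = 35

35


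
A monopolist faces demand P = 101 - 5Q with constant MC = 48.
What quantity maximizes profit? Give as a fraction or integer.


TR = P*Q = (101 - 5Q)Q = 101Q - 5Q^2
MR = dTR/dQ = 101 - 10Q
Set MR = MC:
101 - 10Q = 48
53 = 10Q
Q* = 53/10 = 53/10

53/10


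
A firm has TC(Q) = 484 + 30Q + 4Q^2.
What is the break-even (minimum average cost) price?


AC(Q) = 484/Q + 30 + 4Q
To minimize: dAC/dQ = -484/Q^2 + 4 = 0
Q^2 = 484/4 = 121
Q* = 11
Min AC = 484/11 + 30 + 4*11
Min AC = 44 + 30 + 44 = 118

118


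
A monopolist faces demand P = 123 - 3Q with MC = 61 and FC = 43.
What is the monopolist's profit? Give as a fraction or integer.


MR = MC: 123 - 6Q = 61
Q* = 31/3
P* = 123 - 3*31/3 = 92
Profit = (P* - MC)*Q* - FC
= (92 - 61)*31/3 - 43
= 31*31/3 - 43
= 961/3 - 43 = 832/3

832/3


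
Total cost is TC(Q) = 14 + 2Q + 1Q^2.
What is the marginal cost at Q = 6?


MC = dTC/dQ = 2 + 2*1*Q
At Q = 6:
MC = 2 + 2*6
MC = 2 + 12 = 14

14


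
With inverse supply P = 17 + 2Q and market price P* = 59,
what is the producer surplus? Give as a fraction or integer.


Minimum supply price (at Q=0): P_min = 17
Quantity supplied at P* = 59:
Q* = (59 - 17)/2 = 21
PS = (1/2) * Q* * (P* - P_min)
PS = (1/2) * 21 * (59 - 17)
PS = (1/2) * 21 * 42 = 441

441


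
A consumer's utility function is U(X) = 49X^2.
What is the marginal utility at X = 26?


MU = dU/dX = 49*2*X^(2-1)
MU = 98*X^1
At X = 26:
MU = 98 * 26^1
MU = 98 * 26 = 2548

2548


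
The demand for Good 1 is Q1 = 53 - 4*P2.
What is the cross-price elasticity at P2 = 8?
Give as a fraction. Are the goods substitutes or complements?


dQ1/dP2 = -4
At P2 = 8: Q1 = 53 - 4*8 = 21
Exy = (dQ1/dP2)(P2/Q1) = -4 * 8 / 21 = -32/21
Since Exy < 0, the goods are complements.

-32/21 (complements)


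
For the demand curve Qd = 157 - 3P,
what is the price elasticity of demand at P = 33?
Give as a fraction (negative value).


dQ/dP = -3
At P = 33: Q = 157 - 3*33 = 58
E = (dQ/dP)(P/Q) = (-3)(33/58) = -99/58

-99/58


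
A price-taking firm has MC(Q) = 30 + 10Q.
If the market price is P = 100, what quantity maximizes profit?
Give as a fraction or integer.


In perfect competition, profit is maximized where P = MC.
100 = 30 + 10Q
70 = 10Q
Q* = 70/10 = 7

7


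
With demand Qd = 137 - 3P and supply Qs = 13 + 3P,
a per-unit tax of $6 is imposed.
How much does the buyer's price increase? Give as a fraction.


With a per-unit tax, the buyer's price increase depends on relative slopes.
Supply slope: d = 3, Demand slope: b = 3
Buyer's price increase = d * tax / (b + d)
= 3 * 6 / (3 + 3)
= 18 / 6 = 3

3


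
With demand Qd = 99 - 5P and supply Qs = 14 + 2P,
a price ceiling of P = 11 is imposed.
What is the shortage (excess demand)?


At P = 11:
Qd = 99 - 5*11 = 44
Qs = 14 + 2*11 = 36
Shortage = Qd - Qs = 44 - 36 = 8

8


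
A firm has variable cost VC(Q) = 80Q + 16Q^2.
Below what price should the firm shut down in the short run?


AVC(Q) = VC(Q)/Q = 80 + 16Q
AVC is increasing in Q, so minimum AVC is at Q -> 0+.
Min AVC = 80
The firm should shut down if P < 80.

80


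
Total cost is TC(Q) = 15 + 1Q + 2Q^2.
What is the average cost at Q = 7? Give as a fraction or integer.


TC(7) = 15 + 1*7 + 2*7^2
TC(7) = 15 + 7 + 98 = 120
AC = TC/Q = 120/7 = 120/7

120/7


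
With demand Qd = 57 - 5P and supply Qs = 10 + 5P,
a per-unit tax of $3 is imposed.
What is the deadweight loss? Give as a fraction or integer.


Pre-tax equilibrium quantity: Q* = 67/2
Post-tax equilibrium quantity: Q_tax = 26
Reduction in quantity: Q* - Q_tax = 15/2
DWL = (1/2) * tax * (Q* - Q_tax)
DWL = (1/2) * 3 * 15/2 = 45/4

45/4


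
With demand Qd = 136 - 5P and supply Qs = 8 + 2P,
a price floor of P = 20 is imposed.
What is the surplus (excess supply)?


At P = 20:
Qd = 136 - 5*20 = 36
Qs = 8 + 2*20 = 48
Surplus = Qs - Qd = 48 - 36 = 12

12


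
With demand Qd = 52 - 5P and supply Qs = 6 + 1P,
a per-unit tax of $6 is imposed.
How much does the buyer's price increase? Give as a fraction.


With a per-unit tax, the buyer's price increase depends on relative slopes.
Supply slope: d = 1, Demand slope: b = 5
Buyer's price increase = d * tax / (b + d)
= 1 * 6 / (5 + 1)
= 6 / 6 = 1

1


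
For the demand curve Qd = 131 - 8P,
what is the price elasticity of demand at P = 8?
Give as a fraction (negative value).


dQ/dP = -8
At P = 8: Q = 131 - 8*8 = 67
E = (dQ/dP)(P/Q) = (-8)(8/67) = -64/67

-64/67


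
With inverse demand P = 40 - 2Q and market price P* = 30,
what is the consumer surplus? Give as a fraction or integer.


Maximum willingness to pay (at Q=0): P_max = 40
Quantity demanded at P* = 30:
Q* = (40 - 30)/2 = 5
CS = (1/2) * Q* * (P_max - P*)
CS = (1/2) * 5 * (40 - 30)
CS = (1/2) * 5 * 10 = 25

25


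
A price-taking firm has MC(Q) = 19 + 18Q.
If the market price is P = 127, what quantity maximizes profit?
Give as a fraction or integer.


In perfect competition, profit is maximized where P = MC.
127 = 19 + 18Q
108 = 18Q
Q* = 108/18 = 6

6


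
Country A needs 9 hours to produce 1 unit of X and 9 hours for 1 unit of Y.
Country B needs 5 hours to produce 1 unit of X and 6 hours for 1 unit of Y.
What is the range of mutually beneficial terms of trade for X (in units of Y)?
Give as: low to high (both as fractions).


Opportunity cost of X for Country A = hours_X / hours_Y = 9/9 = 1 units of Y
Opportunity cost of X for Country B = hours_X / hours_Y = 5/6 = 5/6 units of Y
Terms of trade must be between the two opportunity costs.
Range: 5/6 to 1

5/6 to 1


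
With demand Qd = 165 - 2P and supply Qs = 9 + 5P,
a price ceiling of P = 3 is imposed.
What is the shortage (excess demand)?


At P = 3:
Qd = 165 - 2*3 = 159
Qs = 9 + 5*3 = 24
Shortage = Qd - Qs = 159 - 24 = 135

135


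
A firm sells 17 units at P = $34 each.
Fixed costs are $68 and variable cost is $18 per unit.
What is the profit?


Total Revenue = P * Q = 34 * 17 = $578
Total Cost = FC + VC*Q = 68 + 18*17 = $374
Profit = TR - TC = 578 - 374 = $204

$204


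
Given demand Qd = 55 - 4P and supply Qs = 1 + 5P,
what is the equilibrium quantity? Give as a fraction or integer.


First find equilibrium price:
55 - 4P = 1 + 5P
P* = 54/9 = 6
Then substitute into demand:
Q* = 55 - 4 * 6 = 31

31


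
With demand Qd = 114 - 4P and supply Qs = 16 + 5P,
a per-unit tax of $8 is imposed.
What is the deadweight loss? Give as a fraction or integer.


Pre-tax equilibrium quantity: Q* = 634/9
Post-tax equilibrium quantity: Q_tax = 158/3
Reduction in quantity: Q* - Q_tax = 160/9
DWL = (1/2) * tax * (Q* - Q_tax)
DWL = (1/2) * 8 * 160/9 = 640/9

640/9


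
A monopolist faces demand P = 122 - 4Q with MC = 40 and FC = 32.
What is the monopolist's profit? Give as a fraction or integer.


MR = MC: 122 - 8Q = 40
Q* = 41/4
P* = 122 - 4*41/4 = 81
Profit = (P* - MC)*Q* - FC
= (81 - 40)*41/4 - 32
= 41*41/4 - 32
= 1681/4 - 32 = 1553/4

1553/4


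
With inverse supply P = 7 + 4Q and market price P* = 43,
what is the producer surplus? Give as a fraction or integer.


Minimum supply price (at Q=0): P_min = 7
Quantity supplied at P* = 43:
Q* = (43 - 7)/4 = 9
PS = (1/2) * Q* * (P* - P_min)
PS = (1/2) * 9 * (43 - 7)
PS = (1/2) * 9 * 36 = 162

162


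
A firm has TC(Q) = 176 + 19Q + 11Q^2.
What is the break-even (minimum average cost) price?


AC(Q) = 176/Q + 19 + 11Q
To minimize: dAC/dQ = -176/Q^2 + 11 = 0
Q^2 = 176/11 = 16
Q* = 4
Min AC = 176/4 + 19 + 11*4
Min AC = 44 + 19 + 44 = 107

107


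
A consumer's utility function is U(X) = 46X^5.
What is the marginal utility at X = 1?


MU = dU/dX = 46*5*X^(5-1)
MU = 230*X^4
At X = 1:
MU = 230 * 1^4
MU = 230 * 1 = 230

230


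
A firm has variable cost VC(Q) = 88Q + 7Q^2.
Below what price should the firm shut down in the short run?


AVC(Q) = VC(Q)/Q = 88 + 7Q
AVC is increasing in Q, so minimum AVC is at Q -> 0+.
Min AVC = 88
The firm should shut down if P < 88.

88


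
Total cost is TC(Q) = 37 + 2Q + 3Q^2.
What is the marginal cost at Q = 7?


MC = dTC/dQ = 2 + 2*3*Q
At Q = 7:
MC = 2 + 6*7
MC = 2 + 42 = 44

44


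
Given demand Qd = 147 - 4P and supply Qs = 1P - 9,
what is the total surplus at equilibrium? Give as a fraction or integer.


Find equilibrium: 147 - 4P = 1P - 9
147 + 9 = 5P
P* = 156/5 = 156/5
Q* = 1*156/5 - 9 = 111/5
Inverse demand: P = 147/4 - Q/4, so P_max = 147/4
Inverse supply: P = 9 + Q/1, so P_min = 9
CS = (1/2) * 111/5 * (147/4 - 156/5) = 12321/200
PS = (1/2) * 111/5 * (156/5 - 9) = 12321/50
TS = CS + PS = 12321/200 + 12321/50 = 12321/40

12321/40


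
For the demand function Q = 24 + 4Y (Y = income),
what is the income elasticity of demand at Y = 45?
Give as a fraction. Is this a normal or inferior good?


dQ/dY = 4
At Y = 45: Q = 24 + 4*45 = 204
Ey = (dQ/dY)(Y/Q) = 4 * 45 / 204 = 15/17
Since Ey > 0, this is a normal good.

15/17 (normal good)


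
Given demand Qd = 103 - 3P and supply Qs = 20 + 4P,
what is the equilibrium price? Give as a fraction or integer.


At equilibrium, Qd = Qs.
103 - 3P = 20 + 4P
103 - 20 = 3P + 4P
83 = 7P
P* = 83/7 = 83/7

83/7


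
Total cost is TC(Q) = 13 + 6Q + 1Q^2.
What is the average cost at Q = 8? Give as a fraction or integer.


TC(8) = 13 + 6*8 + 1*8^2
TC(8) = 13 + 48 + 64 = 125
AC = TC/Q = 125/8 = 125/8

125/8


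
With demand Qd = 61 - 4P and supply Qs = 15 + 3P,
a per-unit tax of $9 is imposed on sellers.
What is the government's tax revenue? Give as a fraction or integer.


With tax on sellers, new supply: Qs' = 15 + 3(P - 9)
= 3P - 12
New equilibrium quantity:
Q_new = 135/7
Tax revenue = tax * Q_new = 9 * 135/7 = 1215/7

1215/7


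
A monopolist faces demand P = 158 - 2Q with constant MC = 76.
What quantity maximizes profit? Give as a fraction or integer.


TR = P*Q = (158 - 2Q)Q = 158Q - 2Q^2
MR = dTR/dQ = 158 - 4Q
Set MR = MC:
158 - 4Q = 76
82 = 4Q
Q* = 82/4 = 41/2

41/2


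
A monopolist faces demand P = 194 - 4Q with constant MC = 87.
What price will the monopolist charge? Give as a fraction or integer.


MR = 194 - 8Q
Set MR = MC: 194 - 8Q = 87
Q* = 107/8
Substitute into demand:
P* = 194 - 4*107/8 = 281/2

281/2


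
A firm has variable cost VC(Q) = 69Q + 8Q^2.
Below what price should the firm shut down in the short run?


AVC(Q) = VC(Q)/Q = 69 + 8Q
AVC is increasing in Q, so minimum AVC is at Q -> 0+.
Min AVC = 69
The firm should shut down if P < 69.

69


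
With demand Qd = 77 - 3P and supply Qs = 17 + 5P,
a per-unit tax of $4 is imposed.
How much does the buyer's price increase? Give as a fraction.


With a per-unit tax, the buyer's price increase depends on relative slopes.
Supply slope: d = 5, Demand slope: b = 3
Buyer's price increase = d * tax / (b + d)
= 5 * 4 / (3 + 5)
= 20 / 8 = 5/2

5/2


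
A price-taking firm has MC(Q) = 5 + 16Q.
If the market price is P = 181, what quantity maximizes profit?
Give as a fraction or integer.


In perfect competition, profit is maximized where P = MC.
181 = 5 + 16Q
176 = 16Q
Q* = 176/16 = 11

11


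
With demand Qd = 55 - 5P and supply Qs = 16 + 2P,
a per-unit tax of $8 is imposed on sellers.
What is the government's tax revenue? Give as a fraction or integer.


With tax on sellers, new supply: Qs' = 16 + 2(P - 8)
= 0 + 2P
New equilibrium quantity:
Q_new = 110/7
Tax revenue = tax * Q_new = 8 * 110/7 = 880/7

880/7


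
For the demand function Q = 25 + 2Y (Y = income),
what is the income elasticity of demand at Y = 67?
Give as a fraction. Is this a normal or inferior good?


dQ/dY = 2
At Y = 67: Q = 25 + 2*67 = 159
Ey = (dQ/dY)(Y/Q) = 2 * 67 / 159 = 134/159
Since Ey > 0, this is a normal good.

134/159 (normal good)


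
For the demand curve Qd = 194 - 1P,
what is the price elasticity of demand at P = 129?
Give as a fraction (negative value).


dQ/dP = -1
At P = 129: Q = 194 - 1*129 = 65
E = (dQ/dP)(P/Q) = (-1)(129/65) = -129/65

-129/65


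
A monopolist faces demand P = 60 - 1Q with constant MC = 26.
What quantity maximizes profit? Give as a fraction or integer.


TR = P*Q = (60 - 1Q)Q = 60Q - 1Q^2
MR = dTR/dQ = 60 - 2Q
Set MR = MC:
60 - 2Q = 26
34 = 2Q
Q* = 34/2 = 17

17


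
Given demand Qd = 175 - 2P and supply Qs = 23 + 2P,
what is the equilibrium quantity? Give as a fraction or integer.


First find equilibrium price:
175 - 2P = 23 + 2P
P* = 152/4 = 38
Then substitute into demand:
Q* = 175 - 2 * 38 = 99

99


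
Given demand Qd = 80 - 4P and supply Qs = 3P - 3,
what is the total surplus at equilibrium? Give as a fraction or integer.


Find equilibrium: 80 - 4P = 3P - 3
80 + 3 = 7P
P* = 83/7 = 83/7
Q* = 3*83/7 - 3 = 228/7
Inverse demand: P = 20 - Q/4, so P_max = 20
Inverse supply: P = 1 + Q/3, so P_min = 1
CS = (1/2) * 228/7 * (20 - 83/7) = 6498/49
PS = (1/2) * 228/7 * (83/7 - 1) = 8664/49
TS = CS + PS = 6498/49 + 8664/49 = 2166/7

2166/7


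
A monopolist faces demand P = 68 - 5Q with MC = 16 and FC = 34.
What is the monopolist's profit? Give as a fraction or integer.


MR = MC: 68 - 10Q = 16
Q* = 26/5
P* = 68 - 5*26/5 = 42
Profit = (P* - MC)*Q* - FC
= (42 - 16)*26/5 - 34
= 26*26/5 - 34
= 676/5 - 34 = 506/5

506/5


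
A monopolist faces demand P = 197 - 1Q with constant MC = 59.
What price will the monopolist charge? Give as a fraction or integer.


MR = 197 - 2Q
Set MR = MC: 197 - 2Q = 59
Q* = 69
Substitute into demand:
P* = 197 - 1*69 = 128

128


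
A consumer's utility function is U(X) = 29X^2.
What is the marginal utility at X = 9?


MU = dU/dX = 29*2*X^(2-1)
MU = 58*X^1
At X = 9:
MU = 58 * 9^1
MU = 58 * 9 = 522

522


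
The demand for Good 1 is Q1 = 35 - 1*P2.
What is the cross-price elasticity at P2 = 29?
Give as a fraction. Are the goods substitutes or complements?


dQ1/dP2 = -1
At P2 = 29: Q1 = 35 - 1*29 = 6
Exy = (dQ1/dP2)(P2/Q1) = -1 * 29 / 6 = -29/6
Since Exy < 0, the goods are complements.

-29/6 (complements)


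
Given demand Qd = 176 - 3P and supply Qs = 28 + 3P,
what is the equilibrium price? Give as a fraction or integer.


At equilibrium, Qd = Qs.
176 - 3P = 28 + 3P
176 - 28 = 3P + 3P
148 = 6P
P* = 148/6 = 74/3

74/3


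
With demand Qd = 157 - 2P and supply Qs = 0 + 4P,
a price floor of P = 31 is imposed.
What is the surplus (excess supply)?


At P = 31:
Qd = 157 - 2*31 = 95
Qs = 0 + 4*31 = 124
Surplus = Qs - Qd = 124 - 95 = 29

29


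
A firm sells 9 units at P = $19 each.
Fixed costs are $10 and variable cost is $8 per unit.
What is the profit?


Total Revenue = P * Q = 19 * 9 = $171
Total Cost = FC + VC*Q = 10 + 8*9 = $82
Profit = TR - TC = 171 - 82 = $89

$89


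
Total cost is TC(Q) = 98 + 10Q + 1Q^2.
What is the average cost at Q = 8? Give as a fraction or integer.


TC(8) = 98 + 10*8 + 1*8^2
TC(8) = 98 + 80 + 64 = 242
AC = TC/Q = 242/8 = 121/4

121/4


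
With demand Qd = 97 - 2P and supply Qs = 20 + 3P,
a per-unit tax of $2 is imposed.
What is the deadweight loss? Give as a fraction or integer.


Pre-tax equilibrium quantity: Q* = 331/5
Post-tax equilibrium quantity: Q_tax = 319/5
Reduction in quantity: Q* - Q_tax = 12/5
DWL = (1/2) * tax * (Q* - Q_tax)
DWL = (1/2) * 2 * 12/5 = 12/5

12/5


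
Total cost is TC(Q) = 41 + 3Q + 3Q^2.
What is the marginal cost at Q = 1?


MC = dTC/dQ = 3 + 2*3*Q
At Q = 1:
MC = 3 + 6*1
MC = 3 + 6 = 9

9


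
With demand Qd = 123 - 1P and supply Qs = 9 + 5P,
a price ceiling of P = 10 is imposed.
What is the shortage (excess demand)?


At P = 10:
Qd = 123 - 1*10 = 113
Qs = 9 + 5*10 = 59
Shortage = Qd - Qs = 113 - 59 = 54

54


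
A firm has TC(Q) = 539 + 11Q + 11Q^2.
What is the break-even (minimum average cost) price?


AC(Q) = 539/Q + 11 + 11Q
To minimize: dAC/dQ = -539/Q^2 + 11 = 0
Q^2 = 539/11 = 49
Q* = 7
Min AC = 539/7 + 11 + 11*7
Min AC = 77 + 11 + 77 = 165

165


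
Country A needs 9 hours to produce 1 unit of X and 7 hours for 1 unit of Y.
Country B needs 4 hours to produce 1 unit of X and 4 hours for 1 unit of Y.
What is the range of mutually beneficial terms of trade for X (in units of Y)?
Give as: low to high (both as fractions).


Opportunity cost of X for Country A = hours_X / hours_Y = 9/7 = 9/7 units of Y
Opportunity cost of X for Country B = hours_X / hours_Y = 4/4 = 1 units of Y
Terms of trade must be between the two opportunity costs.
Range: 1 to 9/7

1 to 9/7


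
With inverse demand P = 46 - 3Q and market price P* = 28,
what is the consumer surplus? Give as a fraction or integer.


Maximum willingness to pay (at Q=0): P_max = 46
Quantity demanded at P* = 28:
Q* = (46 - 28)/3 = 6
CS = (1/2) * Q* * (P_max - P*)
CS = (1/2) * 6 * (46 - 28)
CS = (1/2) * 6 * 18 = 54

54


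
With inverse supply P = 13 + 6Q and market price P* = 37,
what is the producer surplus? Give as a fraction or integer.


Minimum supply price (at Q=0): P_min = 13
Quantity supplied at P* = 37:
Q* = (37 - 13)/6 = 4
PS = (1/2) * Q* * (P* - P_min)
PS = (1/2) * 4 * (37 - 13)
PS = (1/2) * 4 * 24 = 48

48


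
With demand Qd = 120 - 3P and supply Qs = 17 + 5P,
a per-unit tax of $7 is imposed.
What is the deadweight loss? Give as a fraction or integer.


Pre-tax equilibrium quantity: Q* = 651/8
Post-tax equilibrium quantity: Q_tax = 273/4
Reduction in quantity: Q* - Q_tax = 105/8
DWL = (1/2) * tax * (Q* - Q_tax)
DWL = (1/2) * 7 * 105/8 = 735/16

735/16


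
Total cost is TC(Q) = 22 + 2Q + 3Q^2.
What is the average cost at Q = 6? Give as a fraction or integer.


TC(6) = 22 + 2*6 + 3*6^2
TC(6) = 22 + 12 + 108 = 142
AC = TC/Q = 142/6 = 71/3

71/3


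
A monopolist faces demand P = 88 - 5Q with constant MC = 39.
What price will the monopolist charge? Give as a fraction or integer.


MR = 88 - 10Q
Set MR = MC: 88 - 10Q = 39
Q* = 49/10
Substitute into demand:
P* = 88 - 5*49/10 = 127/2

127/2


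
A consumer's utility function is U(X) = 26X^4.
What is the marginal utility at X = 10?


MU = dU/dX = 26*4*X^(4-1)
MU = 104*X^3
At X = 10:
MU = 104 * 10^3
MU = 104 * 1000 = 104000

104000


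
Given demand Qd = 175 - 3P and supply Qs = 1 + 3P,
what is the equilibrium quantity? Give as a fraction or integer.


First find equilibrium price:
175 - 3P = 1 + 3P
P* = 174/6 = 29
Then substitute into demand:
Q* = 175 - 3 * 29 = 88

88


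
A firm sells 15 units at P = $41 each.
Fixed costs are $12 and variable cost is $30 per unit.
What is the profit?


Total Revenue = P * Q = 41 * 15 = $615
Total Cost = FC + VC*Q = 12 + 30*15 = $462
Profit = TR - TC = 615 - 462 = $153

$153


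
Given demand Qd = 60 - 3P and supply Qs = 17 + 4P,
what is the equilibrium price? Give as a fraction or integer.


At equilibrium, Qd = Qs.
60 - 3P = 17 + 4P
60 - 17 = 3P + 4P
43 = 7P
P* = 43/7 = 43/7

43/7


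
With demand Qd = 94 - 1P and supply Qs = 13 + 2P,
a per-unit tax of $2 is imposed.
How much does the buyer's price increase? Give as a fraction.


With a per-unit tax, the buyer's price increase depends on relative slopes.
Supply slope: d = 2, Demand slope: b = 1
Buyer's price increase = d * tax / (b + d)
= 2 * 2 / (1 + 2)
= 4 / 3 = 4/3

4/3


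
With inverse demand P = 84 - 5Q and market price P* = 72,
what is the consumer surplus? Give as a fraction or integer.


Maximum willingness to pay (at Q=0): P_max = 84
Quantity demanded at P* = 72:
Q* = (84 - 72)/5 = 12/5
CS = (1/2) * Q* * (P_max - P*)
CS = (1/2) * 12/5 * (84 - 72)
CS = (1/2) * 12/5 * 12 = 72/5

72/5


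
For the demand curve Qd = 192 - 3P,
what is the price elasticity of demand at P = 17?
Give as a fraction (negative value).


dQ/dP = -3
At P = 17: Q = 192 - 3*17 = 141
E = (dQ/dP)(P/Q) = (-3)(17/141) = -17/47

-17/47


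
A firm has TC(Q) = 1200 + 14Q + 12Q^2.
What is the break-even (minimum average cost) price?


AC(Q) = 1200/Q + 14 + 12Q
To minimize: dAC/dQ = -1200/Q^2 + 12 = 0
Q^2 = 1200/12 = 100
Q* = 10
Min AC = 1200/10 + 14 + 12*10
Min AC = 120 + 14 + 120 = 254

254


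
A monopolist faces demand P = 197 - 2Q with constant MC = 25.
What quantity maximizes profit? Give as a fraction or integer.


TR = P*Q = (197 - 2Q)Q = 197Q - 2Q^2
MR = dTR/dQ = 197 - 4Q
Set MR = MC:
197 - 4Q = 25
172 = 4Q
Q* = 172/4 = 43

43


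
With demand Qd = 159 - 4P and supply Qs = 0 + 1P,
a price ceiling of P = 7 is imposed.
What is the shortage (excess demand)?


At P = 7:
Qd = 159 - 4*7 = 131
Qs = 0 + 1*7 = 7
Shortage = Qd - Qs = 131 - 7 = 124

124


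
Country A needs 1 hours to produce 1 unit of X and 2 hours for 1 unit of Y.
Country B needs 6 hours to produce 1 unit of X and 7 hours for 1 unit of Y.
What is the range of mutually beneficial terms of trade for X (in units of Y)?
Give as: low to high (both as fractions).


Opportunity cost of X for Country A = hours_X / hours_Y = 1/2 = 1/2 units of Y
Opportunity cost of X for Country B = hours_X / hours_Y = 6/7 = 6/7 units of Y
Terms of trade must be between the two opportunity costs.
Range: 1/2 to 6/7

1/2 to 6/7


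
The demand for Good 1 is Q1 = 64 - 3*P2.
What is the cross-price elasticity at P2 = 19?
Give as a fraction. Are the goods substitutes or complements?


dQ1/dP2 = -3
At P2 = 19: Q1 = 64 - 3*19 = 7
Exy = (dQ1/dP2)(P2/Q1) = -3 * 19 / 7 = -57/7
Since Exy < 0, the goods are complements.

-57/7 (complements)
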